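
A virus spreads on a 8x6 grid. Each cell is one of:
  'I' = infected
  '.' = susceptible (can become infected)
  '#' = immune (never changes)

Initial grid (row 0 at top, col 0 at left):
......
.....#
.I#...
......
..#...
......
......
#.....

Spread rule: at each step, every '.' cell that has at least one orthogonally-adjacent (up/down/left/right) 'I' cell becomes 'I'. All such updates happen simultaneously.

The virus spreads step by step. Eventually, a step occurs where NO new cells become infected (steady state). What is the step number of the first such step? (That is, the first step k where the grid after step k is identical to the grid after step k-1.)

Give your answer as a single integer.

Step 0 (initial): 1 infected
Step 1: +3 new -> 4 infected
Step 2: +6 new -> 10 infected
Step 3: +6 new -> 16 infected
Step 4: +8 new -> 24 infected
Step 5: +8 new -> 32 infected
Step 6: +6 new -> 38 infected
Step 7: +3 new -> 41 infected
Step 8: +2 new -> 43 infected
Step 9: +1 new -> 44 infected
Step 10: +0 new -> 44 infected

Answer: 10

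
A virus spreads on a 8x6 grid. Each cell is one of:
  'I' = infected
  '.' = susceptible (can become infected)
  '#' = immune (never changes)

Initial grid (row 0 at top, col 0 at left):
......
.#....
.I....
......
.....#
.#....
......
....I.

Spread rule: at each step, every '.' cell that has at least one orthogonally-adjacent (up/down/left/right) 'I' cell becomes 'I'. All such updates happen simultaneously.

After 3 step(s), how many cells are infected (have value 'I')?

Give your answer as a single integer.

Step 0 (initial): 2 infected
Step 1: +6 new -> 8 infected
Step 2: +10 new -> 18 infected
Step 3: +12 new -> 30 infected

Answer: 30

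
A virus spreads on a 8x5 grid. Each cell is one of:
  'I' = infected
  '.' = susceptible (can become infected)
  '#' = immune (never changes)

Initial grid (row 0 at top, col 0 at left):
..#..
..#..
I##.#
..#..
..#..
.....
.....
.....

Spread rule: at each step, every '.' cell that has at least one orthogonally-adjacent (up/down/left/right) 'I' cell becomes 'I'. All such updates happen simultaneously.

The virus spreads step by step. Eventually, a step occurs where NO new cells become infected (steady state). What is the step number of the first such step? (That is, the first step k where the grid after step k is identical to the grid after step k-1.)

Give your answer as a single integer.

Answer: 13

Derivation:
Step 0 (initial): 1 infected
Step 1: +2 new -> 3 infected
Step 2: +4 new -> 7 infected
Step 3: +3 new -> 10 infected
Step 4: +2 new -> 12 infected
Step 5: +3 new -> 15 infected
Step 6: +3 new -> 18 infected
Step 7: +4 new -> 22 infected
Step 8: +4 new -> 26 infected
Step 9: +3 new -> 29 infected
Step 10: +1 new -> 30 infected
Step 11: +2 new -> 32 infected
Step 12: +1 new -> 33 infected
Step 13: +0 new -> 33 infected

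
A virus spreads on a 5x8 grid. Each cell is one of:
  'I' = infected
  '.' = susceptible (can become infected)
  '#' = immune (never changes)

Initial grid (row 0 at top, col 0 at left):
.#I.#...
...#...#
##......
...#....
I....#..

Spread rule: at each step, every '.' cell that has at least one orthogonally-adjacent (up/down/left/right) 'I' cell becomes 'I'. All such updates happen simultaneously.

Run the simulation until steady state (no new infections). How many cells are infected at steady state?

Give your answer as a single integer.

Step 0 (initial): 2 infected
Step 1: +4 new -> 6 infected
Step 2: +4 new -> 10 infected
Step 3: +4 new -> 14 infected
Step 4: +3 new -> 17 infected
Step 5: +3 new -> 20 infected
Step 6: +3 new -> 23 infected
Step 7: +4 new -> 27 infected
Step 8: +3 new -> 30 infected
Step 9: +2 new -> 32 infected
Step 10: +0 new -> 32 infected

Answer: 32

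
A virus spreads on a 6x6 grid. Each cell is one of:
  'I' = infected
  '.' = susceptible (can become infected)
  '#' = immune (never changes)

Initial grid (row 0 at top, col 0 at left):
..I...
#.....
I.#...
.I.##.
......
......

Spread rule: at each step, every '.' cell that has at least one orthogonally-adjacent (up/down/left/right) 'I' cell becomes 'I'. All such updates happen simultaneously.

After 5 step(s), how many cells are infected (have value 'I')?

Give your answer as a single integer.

Answer: 30

Derivation:
Step 0 (initial): 3 infected
Step 1: +7 new -> 10 infected
Step 2: +7 new -> 17 infected
Step 3: +6 new -> 23 infected
Step 4: +4 new -> 27 infected
Step 5: +3 new -> 30 infected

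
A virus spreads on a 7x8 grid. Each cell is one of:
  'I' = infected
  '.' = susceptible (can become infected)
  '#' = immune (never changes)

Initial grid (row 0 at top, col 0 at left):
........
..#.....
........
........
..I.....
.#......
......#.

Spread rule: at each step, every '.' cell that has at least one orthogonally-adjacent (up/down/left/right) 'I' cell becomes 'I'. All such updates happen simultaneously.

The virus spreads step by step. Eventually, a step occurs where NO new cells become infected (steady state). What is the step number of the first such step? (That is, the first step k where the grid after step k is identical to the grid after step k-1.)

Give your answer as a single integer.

Step 0 (initial): 1 infected
Step 1: +4 new -> 5 infected
Step 2: +7 new -> 12 infected
Step 3: +9 new -> 21 infected
Step 4: +9 new -> 30 infected
Step 5: +9 new -> 39 infected
Step 6: +7 new -> 46 infected
Step 7: +4 new -> 50 infected
Step 8: +2 new -> 52 infected
Step 9: +1 new -> 53 infected
Step 10: +0 new -> 53 infected

Answer: 10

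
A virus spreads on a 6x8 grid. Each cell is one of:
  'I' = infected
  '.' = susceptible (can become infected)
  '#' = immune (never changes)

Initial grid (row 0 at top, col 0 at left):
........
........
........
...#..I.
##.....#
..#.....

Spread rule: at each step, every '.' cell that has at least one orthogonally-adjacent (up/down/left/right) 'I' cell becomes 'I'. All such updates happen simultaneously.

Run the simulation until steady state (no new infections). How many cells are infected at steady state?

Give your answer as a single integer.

Step 0 (initial): 1 infected
Step 1: +4 new -> 5 infected
Step 2: +6 new -> 11 infected
Step 3: +7 new -> 18 infected
Step 4: +6 new -> 24 infected
Step 5: +5 new -> 29 infected
Step 6: +4 new -> 33 infected
Step 7: +4 new -> 37 infected
Step 8: +3 new -> 40 infected
Step 9: +1 new -> 41 infected
Step 10: +0 new -> 41 infected

Answer: 41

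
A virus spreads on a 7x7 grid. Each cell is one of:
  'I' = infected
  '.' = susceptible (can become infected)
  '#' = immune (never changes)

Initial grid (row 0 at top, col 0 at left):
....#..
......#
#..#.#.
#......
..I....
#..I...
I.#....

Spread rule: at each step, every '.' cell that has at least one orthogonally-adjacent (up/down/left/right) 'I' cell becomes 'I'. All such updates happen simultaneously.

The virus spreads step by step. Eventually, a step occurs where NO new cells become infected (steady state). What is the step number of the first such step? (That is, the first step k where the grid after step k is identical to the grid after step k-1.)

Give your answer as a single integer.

Step 0 (initial): 3 infected
Step 1: +7 new -> 10 infected
Step 2: +8 new -> 18 infected
Step 3: +6 new -> 24 infected
Step 4: +7 new -> 31 infected
Step 5: +5 new -> 36 infected
Step 6: +3 new -> 39 infected
Step 7: +1 new -> 40 infected
Step 8: +1 new -> 41 infected
Step 9: +0 new -> 41 infected

Answer: 9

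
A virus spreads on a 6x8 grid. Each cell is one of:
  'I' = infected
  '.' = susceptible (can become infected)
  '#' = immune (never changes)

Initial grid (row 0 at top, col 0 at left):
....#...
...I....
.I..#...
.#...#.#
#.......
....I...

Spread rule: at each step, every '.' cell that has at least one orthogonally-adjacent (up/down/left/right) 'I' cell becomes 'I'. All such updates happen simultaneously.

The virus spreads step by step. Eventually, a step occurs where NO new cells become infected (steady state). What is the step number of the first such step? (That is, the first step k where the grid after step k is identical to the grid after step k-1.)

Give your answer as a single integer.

Answer: 6

Derivation:
Step 0 (initial): 3 infected
Step 1: +10 new -> 13 infected
Step 2: +12 new -> 25 infected
Step 3: +8 new -> 33 infected
Step 4: +7 new -> 40 infected
Step 5: +2 new -> 42 infected
Step 6: +0 new -> 42 infected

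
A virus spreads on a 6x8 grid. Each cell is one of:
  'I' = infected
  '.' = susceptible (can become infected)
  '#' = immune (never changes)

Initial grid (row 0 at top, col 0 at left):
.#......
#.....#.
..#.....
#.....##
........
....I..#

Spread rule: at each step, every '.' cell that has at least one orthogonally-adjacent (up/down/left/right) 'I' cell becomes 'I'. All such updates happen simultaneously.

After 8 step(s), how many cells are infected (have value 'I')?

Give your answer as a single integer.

Step 0 (initial): 1 infected
Step 1: +3 new -> 4 infected
Step 2: +5 new -> 9 infected
Step 3: +6 new -> 15 infected
Step 4: +7 new -> 22 infected
Step 5: +6 new -> 28 infected
Step 6: +5 new -> 33 infected
Step 7: +5 new -> 38 infected
Step 8: +1 new -> 39 infected

Answer: 39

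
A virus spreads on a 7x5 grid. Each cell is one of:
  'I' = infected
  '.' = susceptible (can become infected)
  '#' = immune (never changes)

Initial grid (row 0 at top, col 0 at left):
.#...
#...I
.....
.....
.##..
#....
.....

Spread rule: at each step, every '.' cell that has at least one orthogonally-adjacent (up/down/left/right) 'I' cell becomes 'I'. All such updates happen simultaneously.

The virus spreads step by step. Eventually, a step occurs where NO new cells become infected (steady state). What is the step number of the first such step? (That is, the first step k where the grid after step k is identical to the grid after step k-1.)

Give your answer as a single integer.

Step 0 (initial): 1 infected
Step 1: +3 new -> 4 infected
Step 2: +4 new -> 8 infected
Step 3: +5 new -> 13 infected
Step 4: +4 new -> 17 infected
Step 5: +4 new -> 21 infected
Step 6: +3 new -> 24 infected
Step 7: +3 new -> 27 infected
Step 8: +1 new -> 28 infected
Step 9: +1 new -> 29 infected
Step 10: +0 new -> 29 infected

Answer: 10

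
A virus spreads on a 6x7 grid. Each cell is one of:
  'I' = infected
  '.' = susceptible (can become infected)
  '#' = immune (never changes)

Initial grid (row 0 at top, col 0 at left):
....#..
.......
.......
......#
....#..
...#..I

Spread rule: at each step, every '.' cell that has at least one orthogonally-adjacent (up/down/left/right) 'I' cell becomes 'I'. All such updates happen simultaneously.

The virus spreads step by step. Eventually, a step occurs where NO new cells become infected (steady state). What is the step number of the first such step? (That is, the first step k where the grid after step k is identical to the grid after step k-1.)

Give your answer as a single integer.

Answer: 12

Derivation:
Step 0 (initial): 1 infected
Step 1: +2 new -> 3 infected
Step 2: +2 new -> 5 infected
Step 3: +1 new -> 6 infected
Step 4: +2 new -> 8 infected
Step 5: +4 new -> 12 infected
Step 6: +6 new -> 18 infected
Step 7: +5 new -> 23 infected
Step 8: +6 new -> 29 infected
Step 9: +5 new -> 34 infected
Step 10: +3 new -> 37 infected
Step 11: +1 new -> 38 infected
Step 12: +0 new -> 38 infected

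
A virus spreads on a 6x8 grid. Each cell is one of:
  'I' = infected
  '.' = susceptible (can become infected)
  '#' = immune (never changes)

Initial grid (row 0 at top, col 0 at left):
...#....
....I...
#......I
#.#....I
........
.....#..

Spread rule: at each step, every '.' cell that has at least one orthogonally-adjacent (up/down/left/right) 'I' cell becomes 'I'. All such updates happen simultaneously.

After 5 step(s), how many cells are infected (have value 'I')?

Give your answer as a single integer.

Answer: 38

Derivation:
Step 0 (initial): 3 infected
Step 1: +8 new -> 11 infected
Step 2: +10 new -> 21 infected
Step 3: +8 new -> 29 infected
Step 4: +5 new -> 34 infected
Step 5: +4 new -> 38 infected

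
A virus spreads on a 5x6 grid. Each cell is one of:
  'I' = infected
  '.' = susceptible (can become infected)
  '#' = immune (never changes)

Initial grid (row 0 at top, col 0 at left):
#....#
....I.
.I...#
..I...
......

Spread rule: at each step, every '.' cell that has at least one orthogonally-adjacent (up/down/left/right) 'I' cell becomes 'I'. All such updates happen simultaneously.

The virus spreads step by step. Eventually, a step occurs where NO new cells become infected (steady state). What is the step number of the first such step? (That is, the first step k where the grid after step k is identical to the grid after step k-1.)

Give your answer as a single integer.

Step 0 (initial): 3 infected
Step 1: +10 new -> 13 infected
Step 2: +9 new -> 22 infected
Step 3: +4 new -> 26 infected
Step 4: +1 new -> 27 infected
Step 5: +0 new -> 27 infected

Answer: 5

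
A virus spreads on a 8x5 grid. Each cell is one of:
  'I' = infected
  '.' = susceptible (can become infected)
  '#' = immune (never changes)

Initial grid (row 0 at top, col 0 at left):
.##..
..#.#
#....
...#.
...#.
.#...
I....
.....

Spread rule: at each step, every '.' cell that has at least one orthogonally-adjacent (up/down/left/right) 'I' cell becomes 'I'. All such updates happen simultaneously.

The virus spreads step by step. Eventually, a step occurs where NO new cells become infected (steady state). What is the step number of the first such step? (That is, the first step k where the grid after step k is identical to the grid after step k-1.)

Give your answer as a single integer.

Answer: 11

Derivation:
Step 0 (initial): 1 infected
Step 1: +3 new -> 4 infected
Step 2: +3 new -> 7 infected
Step 3: +5 new -> 12 infected
Step 4: +5 new -> 17 infected
Step 5: +4 new -> 21 infected
Step 6: +3 new -> 24 infected
Step 7: +3 new -> 27 infected
Step 8: +3 new -> 30 infected
Step 9: +1 new -> 31 infected
Step 10: +1 new -> 32 infected
Step 11: +0 new -> 32 infected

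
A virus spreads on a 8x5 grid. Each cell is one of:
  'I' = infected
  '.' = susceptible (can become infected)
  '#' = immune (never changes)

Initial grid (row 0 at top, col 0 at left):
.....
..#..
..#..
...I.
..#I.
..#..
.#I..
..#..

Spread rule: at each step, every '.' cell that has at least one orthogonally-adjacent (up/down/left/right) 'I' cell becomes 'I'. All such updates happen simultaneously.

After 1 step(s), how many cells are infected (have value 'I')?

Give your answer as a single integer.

Step 0 (initial): 3 infected
Step 1: +6 new -> 9 infected

Answer: 9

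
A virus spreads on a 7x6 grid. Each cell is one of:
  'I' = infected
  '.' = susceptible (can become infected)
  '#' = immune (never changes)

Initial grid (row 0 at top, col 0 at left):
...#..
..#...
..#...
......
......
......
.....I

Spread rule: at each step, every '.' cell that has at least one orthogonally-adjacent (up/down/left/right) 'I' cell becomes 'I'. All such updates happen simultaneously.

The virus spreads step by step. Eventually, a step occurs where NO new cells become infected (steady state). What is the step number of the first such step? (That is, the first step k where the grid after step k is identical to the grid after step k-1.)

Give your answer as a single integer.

Step 0 (initial): 1 infected
Step 1: +2 new -> 3 infected
Step 2: +3 new -> 6 infected
Step 3: +4 new -> 10 infected
Step 4: +5 new -> 15 infected
Step 5: +6 new -> 21 infected
Step 6: +6 new -> 27 infected
Step 7: +4 new -> 31 infected
Step 8: +2 new -> 33 infected
Step 9: +2 new -> 35 infected
Step 10: +2 new -> 37 infected
Step 11: +2 new -> 39 infected
Step 12: +0 new -> 39 infected

Answer: 12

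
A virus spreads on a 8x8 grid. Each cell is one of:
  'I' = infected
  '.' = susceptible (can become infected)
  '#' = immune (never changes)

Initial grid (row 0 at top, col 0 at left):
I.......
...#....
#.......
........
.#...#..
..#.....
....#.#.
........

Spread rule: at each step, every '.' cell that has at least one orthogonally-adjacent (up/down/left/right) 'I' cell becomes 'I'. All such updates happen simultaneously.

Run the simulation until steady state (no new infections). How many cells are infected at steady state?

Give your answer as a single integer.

Step 0 (initial): 1 infected
Step 1: +2 new -> 3 infected
Step 2: +2 new -> 5 infected
Step 3: +3 new -> 8 infected
Step 4: +3 new -> 11 infected
Step 5: +5 new -> 16 infected
Step 6: +6 new -> 22 infected
Step 7: +6 new -> 28 infected
Step 8: +7 new -> 35 infected
Step 9: +6 new -> 41 infected
Step 10: +6 new -> 47 infected
Step 11: +5 new -> 52 infected
Step 12: +2 new -> 54 infected
Step 13: +2 new -> 56 infected
Step 14: +1 new -> 57 infected
Step 15: +0 new -> 57 infected

Answer: 57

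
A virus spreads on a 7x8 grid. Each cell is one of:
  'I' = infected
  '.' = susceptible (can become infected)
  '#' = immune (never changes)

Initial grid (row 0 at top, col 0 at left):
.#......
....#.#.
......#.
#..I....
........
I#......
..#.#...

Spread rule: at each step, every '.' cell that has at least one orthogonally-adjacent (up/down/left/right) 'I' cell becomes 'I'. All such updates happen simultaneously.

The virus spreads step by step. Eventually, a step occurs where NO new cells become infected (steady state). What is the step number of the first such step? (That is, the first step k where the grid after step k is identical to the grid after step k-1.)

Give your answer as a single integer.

Answer: 8

Derivation:
Step 0 (initial): 2 infected
Step 1: +6 new -> 8 infected
Step 2: +10 new -> 18 infected
Step 3: +9 new -> 27 infected
Step 4: +8 new -> 35 infected
Step 5: +6 new -> 41 infected
Step 6: +5 new -> 46 infected
Step 7: +2 new -> 48 infected
Step 8: +0 new -> 48 infected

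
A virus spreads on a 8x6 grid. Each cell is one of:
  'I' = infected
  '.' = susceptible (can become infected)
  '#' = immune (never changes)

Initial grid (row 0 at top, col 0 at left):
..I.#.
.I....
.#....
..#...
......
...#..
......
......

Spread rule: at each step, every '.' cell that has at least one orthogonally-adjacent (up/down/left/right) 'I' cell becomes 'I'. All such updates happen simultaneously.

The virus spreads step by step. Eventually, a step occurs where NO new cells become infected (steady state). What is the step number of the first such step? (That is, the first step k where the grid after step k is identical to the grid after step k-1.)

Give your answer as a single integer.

Answer: 11

Derivation:
Step 0 (initial): 2 infected
Step 1: +4 new -> 6 infected
Step 2: +4 new -> 10 infected
Step 3: +3 new -> 13 infected
Step 4: +5 new -> 18 infected
Step 5: +6 new -> 24 infected
Step 6: +5 new -> 29 infected
Step 7: +5 new -> 34 infected
Step 8: +4 new -> 38 infected
Step 9: +4 new -> 42 infected
Step 10: +2 new -> 44 infected
Step 11: +0 new -> 44 infected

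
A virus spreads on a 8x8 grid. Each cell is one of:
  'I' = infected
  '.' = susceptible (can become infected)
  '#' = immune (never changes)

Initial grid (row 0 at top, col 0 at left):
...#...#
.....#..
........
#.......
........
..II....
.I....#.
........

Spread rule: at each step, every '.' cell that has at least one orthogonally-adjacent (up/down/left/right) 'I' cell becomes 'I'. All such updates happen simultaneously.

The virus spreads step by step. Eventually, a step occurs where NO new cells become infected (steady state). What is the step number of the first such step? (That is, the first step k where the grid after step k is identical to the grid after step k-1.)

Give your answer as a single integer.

Answer: 9

Derivation:
Step 0 (initial): 3 infected
Step 1: +8 new -> 11 infected
Step 2: +10 new -> 21 infected
Step 3: +9 new -> 30 infected
Step 4: +8 new -> 38 infected
Step 5: +9 new -> 47 infected
Step 6: +6 new -> 53 infected
Step 7: +4 new -> 57 infected
Step 8: +2 new -> 59 infected
Step 9: +0 new -> 59 infected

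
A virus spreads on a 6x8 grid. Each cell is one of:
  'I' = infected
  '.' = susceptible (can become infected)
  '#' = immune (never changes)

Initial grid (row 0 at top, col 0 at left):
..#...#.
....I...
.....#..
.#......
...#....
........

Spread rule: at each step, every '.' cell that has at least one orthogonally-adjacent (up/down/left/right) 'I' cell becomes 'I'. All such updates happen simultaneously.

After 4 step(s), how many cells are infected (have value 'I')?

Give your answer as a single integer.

Step 0 (initial): 1 infected
Step 1: +4 new -> 5 infected
Step 2: +6 new -> 11 infected
Step 3: +7 new -> 18 infected
Step 4: +9 new -> 27 infected

Answer: 27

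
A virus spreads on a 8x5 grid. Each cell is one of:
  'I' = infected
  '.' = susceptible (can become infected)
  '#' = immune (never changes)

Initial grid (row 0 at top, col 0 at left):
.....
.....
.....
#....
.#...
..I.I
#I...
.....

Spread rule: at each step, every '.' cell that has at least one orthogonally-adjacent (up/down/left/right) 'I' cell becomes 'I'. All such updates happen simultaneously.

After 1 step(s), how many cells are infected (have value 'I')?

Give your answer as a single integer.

Answer: 10

Derivation:
Step 0 (initial): 3 infected
Step 1: +7 new -> 10 infected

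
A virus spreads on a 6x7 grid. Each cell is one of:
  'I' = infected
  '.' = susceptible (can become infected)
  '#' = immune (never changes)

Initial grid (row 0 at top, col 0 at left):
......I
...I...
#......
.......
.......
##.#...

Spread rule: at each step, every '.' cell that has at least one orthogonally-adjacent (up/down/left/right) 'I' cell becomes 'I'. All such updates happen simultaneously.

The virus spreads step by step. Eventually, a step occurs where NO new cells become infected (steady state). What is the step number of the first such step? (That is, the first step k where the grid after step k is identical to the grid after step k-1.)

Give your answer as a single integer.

Answer: 7

Derivation:
Step 0 (initial): 2 infected
Step 1: +6 new -> 8 infected
Step 2: +8 new -> 16 infected
Step 3: +8 new -> 24 infected
Step 4: +6 new -> 30 infected
Step 5: +6 new -> 36 infected
Step 6: +2 new -> 38 infected
Step 7: +0 new -> 38 infected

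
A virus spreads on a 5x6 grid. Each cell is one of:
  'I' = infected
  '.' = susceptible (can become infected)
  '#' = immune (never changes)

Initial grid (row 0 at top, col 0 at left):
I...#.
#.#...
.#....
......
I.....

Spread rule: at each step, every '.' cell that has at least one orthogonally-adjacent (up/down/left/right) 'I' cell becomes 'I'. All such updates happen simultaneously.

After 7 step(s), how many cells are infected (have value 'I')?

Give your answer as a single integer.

Answer: 26

Derivation:
Step 0 (initial): 2 infected
Step 1: +3 new -> 5 infected
Step 2: +5 new -> 10 infected
Step 3: +3 new -> 13 infected
Step 4: +4 new -> 17 infected
Step 5: +4 new -> 21 infected
Step 6: +3 new -> 24 infected
Step 7: +2 new -> 26 infected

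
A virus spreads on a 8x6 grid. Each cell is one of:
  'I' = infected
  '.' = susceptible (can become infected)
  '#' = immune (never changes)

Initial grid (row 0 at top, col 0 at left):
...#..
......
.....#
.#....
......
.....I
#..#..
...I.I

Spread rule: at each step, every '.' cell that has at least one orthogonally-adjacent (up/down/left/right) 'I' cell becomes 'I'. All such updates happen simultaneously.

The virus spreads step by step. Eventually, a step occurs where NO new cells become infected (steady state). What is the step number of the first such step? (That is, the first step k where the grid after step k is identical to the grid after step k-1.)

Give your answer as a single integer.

Answer: 11

Derivation:
Step 0 (initial): 3 infected
Step 1: +5 new -> 8 infected
Step 2: +6 new -> 14 infected
Step 3: +5 new -> 19 infected
Step 4: +4 new -> 23 infected
Step 5: +5 new -> 28 infected
Step 6: +5 new -> 33 infected
Step 7: +4 new -> 37 infected
Step 8: +3 new -> 40 infected
Step 9: +2 new -> 42 infected
Step 10: +1 new -> 43 infected
Step 11: +0 new -> 43 infected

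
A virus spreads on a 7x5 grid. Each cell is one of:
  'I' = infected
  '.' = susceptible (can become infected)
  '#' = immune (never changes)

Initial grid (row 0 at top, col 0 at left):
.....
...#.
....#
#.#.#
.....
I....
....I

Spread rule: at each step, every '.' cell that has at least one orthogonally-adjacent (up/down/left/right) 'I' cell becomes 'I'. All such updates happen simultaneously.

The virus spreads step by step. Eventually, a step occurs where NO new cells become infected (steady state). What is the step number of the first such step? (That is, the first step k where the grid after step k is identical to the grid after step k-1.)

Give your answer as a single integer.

Step 0 (initial): 2 infected
Step 1: +5 new -> 7 infected
Step 2: +6 new -> 13 infected
Step 3: +3 new -> 16 infected
Step 4: +2 new -> 18 infected
Step 5: +4 new -> 22 infected
Step 6: +3 new -> 25 infected
Step 7: +2 new -> 27 infected
Step 8: +1 new -> 28 infected
Step 9: +1 new -> 29 infected
Step 10: +1 new -> 30 infected
Step 11: +0 new -> 30 infected

Answer: 11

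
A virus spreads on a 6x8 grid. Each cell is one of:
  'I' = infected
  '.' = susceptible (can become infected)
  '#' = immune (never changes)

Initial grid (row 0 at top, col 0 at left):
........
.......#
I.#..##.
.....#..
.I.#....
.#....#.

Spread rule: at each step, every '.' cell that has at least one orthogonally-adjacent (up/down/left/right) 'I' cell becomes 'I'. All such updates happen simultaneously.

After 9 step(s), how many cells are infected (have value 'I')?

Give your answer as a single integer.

Answer: 39

Derivation:
Step 0 (initial): 2 infected
Step 1: +6 new -> 8 infected
Step 2: +5 new -> 13 infected
Step 3: +4 new -> 17 infected
Step 4: +5 new -> 22 infected
Step 5: +5 new -> 27 infected
Step 6: +3 new -> 30 infected
Step 7: +3 new -> 33 infected
Step 8: +3 new -> 36 infected
Step 9: +3 new -> 39 infected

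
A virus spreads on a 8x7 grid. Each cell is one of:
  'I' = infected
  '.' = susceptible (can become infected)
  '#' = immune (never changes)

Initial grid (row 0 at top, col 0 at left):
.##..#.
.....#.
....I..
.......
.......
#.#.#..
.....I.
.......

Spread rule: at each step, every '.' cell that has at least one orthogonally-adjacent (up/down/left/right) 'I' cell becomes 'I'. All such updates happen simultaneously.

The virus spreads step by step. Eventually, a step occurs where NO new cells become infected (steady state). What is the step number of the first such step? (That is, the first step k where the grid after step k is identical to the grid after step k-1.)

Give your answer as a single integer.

Step 0 (initial): 2 infected
Step 1: +8 new -> 10 infected
Step 2: +12 new -> 22 infected
Step 3: +11 new -> 33 infected
Step 4: +7 new -> 40 infected
Step 5: +6 new -> 46 infected
Step 6: +3 new -> 49 infected
Step 7: +0 new -> 49 infected

Answer: 7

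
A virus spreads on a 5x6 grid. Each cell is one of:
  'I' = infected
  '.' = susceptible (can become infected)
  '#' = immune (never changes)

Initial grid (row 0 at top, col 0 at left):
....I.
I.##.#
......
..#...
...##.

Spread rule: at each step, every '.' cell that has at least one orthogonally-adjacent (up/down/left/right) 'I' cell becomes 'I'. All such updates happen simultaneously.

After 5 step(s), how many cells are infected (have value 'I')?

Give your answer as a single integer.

Answer: 24

Derivation:
Step 0 (initial): 2 infected
Step 1: +6 new -> 8 infected
Step 2: +5 new -> 13 infected
Step 3: +6 new -> 19 infected
Step 4: +3 new -> 22 infected
Step 5: +2 new -> 24 infected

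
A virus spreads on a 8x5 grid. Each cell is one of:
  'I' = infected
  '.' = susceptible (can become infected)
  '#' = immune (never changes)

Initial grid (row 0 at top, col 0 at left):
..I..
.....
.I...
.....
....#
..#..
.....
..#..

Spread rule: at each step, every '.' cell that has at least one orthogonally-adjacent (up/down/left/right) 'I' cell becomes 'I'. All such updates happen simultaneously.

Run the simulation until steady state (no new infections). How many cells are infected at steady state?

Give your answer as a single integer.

Step 0 (initial): 2 infected
Step 1: +7 new -> 9 infected
Step 2: +8 new -> 17 infected
Step 3: +6 new -> 23 infected
Step 4: +4 new -> 27 infected
Step 5: +4 new -> 31 infected
Step 6: +3 new -> 34 infected
Step 7: +2 new -> 36 infected
Step 8: +1 new -> 37 infected
Step 9: +0 new -> 37 infected

Answer: 37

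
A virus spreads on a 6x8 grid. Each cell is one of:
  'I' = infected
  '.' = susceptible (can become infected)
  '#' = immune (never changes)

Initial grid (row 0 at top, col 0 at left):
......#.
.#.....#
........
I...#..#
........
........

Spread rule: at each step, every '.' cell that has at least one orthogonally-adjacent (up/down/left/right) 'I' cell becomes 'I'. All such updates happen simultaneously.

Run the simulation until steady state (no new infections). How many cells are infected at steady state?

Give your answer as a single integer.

Answer: 42

Derivation:
Step 0 (initial): 1 infected
Step 1: +3 new -> 4 infected
Step 2: +5 new -> 9 infected
Step 3: +5 new -> 14 infected
Step 4: +5 new -> 19 infected
Step 5: +5 new -> 24 infected
Step 6: +5 new -> 29 infected
Step 7: +6 new -> 35 infected
Step 8: +6 new -> 41 infected
Step 9: +1 new -> 42 infected
Step 10: +0 new -> 42 infected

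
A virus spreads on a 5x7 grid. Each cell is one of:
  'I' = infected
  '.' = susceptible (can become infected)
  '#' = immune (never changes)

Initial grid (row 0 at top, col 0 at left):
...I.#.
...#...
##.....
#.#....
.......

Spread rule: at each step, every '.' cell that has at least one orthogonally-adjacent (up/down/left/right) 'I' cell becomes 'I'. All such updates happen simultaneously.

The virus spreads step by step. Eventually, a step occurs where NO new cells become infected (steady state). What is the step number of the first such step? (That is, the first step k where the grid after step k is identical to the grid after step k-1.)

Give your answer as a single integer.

Answer: 10

Derivation:
Step 0 (initial): 1 infected
Step 1: +2 new -> 3 infected
Step 2: +3 new -> 6 infected
Step 3: +5 new -> 11 infected
Step 4: +5 new -> 16 infected
Step 5: +5 new -> 21 infected
Step 6: +3 new -> 24 infected
Step 7: +2 new -> 26 infected
Step 8: +1 new -> 27 infected
Step 9: +2 new -> 29 infected
Step 10: +0 new -> 29 infected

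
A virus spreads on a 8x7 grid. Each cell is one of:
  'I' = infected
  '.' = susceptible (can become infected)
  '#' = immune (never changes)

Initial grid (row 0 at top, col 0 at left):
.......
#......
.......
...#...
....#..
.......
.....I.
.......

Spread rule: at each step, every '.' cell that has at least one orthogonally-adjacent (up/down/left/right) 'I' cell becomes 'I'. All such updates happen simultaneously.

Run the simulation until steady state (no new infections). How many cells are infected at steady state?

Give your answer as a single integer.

Answer: 53

Derivation:
Step 0 (initial): 1 infected
Step 1: +4 new -> 5 infected
Step 2: +6 new -> 11 infected
Step 3: +5 new -> 16 infected
Step 4: +7 new -> 23 infected
Step 5: +7 new -> 30 infected
Step 6: +8 new -> 38 infected
Step 7: +6 new -> 44 infected
Step 8: +4 new -> 48 infected
Step 9: +3 new -> 51 infected
Step 10: +1 new -> 52 infected
Step 11: +1 new -> 53 infected
Step 12: +0 new -> 53 infected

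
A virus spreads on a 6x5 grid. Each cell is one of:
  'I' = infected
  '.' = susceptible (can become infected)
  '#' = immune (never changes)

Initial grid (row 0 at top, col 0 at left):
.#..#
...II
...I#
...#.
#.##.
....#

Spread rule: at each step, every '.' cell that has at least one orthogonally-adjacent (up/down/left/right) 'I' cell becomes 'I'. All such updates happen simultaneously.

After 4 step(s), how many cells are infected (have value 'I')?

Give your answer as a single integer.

Answer: 16

Derivation:
Step 0 (initial): 3 infected
Step 1: +3 new -> 6 infected
Step 2: +4 new -> 10 infected
Step 3: +3 new -> 13 infected
Step 4: +3 new -> 16 infected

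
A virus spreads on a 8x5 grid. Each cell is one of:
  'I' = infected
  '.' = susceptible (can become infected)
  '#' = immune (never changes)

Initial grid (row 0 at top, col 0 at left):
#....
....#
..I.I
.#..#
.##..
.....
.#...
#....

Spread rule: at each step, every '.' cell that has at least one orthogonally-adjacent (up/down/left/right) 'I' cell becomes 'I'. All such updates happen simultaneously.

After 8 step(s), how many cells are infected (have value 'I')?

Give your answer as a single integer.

Answer: 32

Derivation:
Step 0 (initial): 2 infected
Step 1: +4 new -> 6 infected
Step 2: +5 new -> 11 infected
Step 3: +5 new -> 16 infected
Step 4: +4 new -> 20 infected
Step 5: +4 new -> 24 infected
Step 6: +5 new -> 29 infected
Step 7: +2 new -> 31 infected
Step 8: +1 new -> 32 infected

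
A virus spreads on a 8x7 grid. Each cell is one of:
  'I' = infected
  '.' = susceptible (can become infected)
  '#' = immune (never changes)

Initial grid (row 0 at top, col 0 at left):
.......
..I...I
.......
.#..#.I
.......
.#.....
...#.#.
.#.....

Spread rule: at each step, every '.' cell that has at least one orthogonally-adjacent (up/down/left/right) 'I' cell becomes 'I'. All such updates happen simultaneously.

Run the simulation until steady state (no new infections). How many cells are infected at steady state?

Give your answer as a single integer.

Answer: 50

Derivation:
Step 0 (initial): 3 infected
Step 1: +9 new -> 12 infected
Step 2: +11 new -> 23 infected
Step 3: +9 new -> 32 infected
Step 4: +6 new -> 38 infected
Step 5: +5 new -> 43 infected
Step 6: +4 new -> 47 infected
Step 7: +2 new -> 49 infected
Step 8: +1 new -> 50 infected
Step 9: +0 new -> 50 infected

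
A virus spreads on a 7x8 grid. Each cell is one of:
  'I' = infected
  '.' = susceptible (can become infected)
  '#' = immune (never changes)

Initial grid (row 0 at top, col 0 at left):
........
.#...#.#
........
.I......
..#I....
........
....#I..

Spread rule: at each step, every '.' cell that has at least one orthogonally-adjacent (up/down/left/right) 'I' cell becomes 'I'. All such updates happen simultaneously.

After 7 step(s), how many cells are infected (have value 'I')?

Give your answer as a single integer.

Answer: 50

Derivation:
Step 0 (initial): 3 infected
Step 1: +9 new -> 12 infected
Step 2: +12 new -> 24 infected
Step 3: +10 new -> 34 infected
Step 4: +8 new -> 42 infected
Step 5: +4 new -> 46 infected
Step 6: +3 new -> 49 infected
Step 7: +1 new -> 50 infected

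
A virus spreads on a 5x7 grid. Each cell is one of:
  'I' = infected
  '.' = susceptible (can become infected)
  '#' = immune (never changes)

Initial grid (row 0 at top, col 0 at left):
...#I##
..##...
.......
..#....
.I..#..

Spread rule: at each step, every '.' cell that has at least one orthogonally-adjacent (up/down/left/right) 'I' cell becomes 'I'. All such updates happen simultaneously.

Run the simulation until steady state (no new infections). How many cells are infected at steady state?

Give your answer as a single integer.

Step 0 (initial): 2 infected
Step 1: +4 new -> 6 infected
Step 2: +5 new -> 11 infected
Step 3: +8 new -> 19 infected
Step 4: +4 new -> 23 infected
Step 5: +4 new -> 27 infected
Step 6: +1 new -> 28 infected
Step 7: +0 new -> 28 infected

Answer: 28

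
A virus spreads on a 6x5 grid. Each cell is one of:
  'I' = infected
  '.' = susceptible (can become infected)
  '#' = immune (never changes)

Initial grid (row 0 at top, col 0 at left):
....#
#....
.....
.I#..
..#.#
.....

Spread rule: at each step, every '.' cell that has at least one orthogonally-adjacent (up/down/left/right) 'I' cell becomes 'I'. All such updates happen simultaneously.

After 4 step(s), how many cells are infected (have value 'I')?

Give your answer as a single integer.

Step 0 (initial): 1 infected
Step 1: +3 new -> 4 infected
Step 2: +5 new -> 9 infected
Step 3: +5 new -> 14 infected
Step 4: +6 new -> 20 infected

Answer: 20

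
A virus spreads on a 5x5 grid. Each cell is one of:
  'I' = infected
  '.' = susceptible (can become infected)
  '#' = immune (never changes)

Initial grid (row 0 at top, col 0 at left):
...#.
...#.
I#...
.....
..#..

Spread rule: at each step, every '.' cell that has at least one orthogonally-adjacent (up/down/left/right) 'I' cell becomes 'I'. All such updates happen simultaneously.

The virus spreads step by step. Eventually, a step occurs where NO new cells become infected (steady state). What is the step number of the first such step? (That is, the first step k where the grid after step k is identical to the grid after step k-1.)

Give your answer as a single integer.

Answer: 9

Derivation:
Step 0 (initial): 1 infected
Step 1: +2 new -> 3 infected
Step 2: +4 new -> 7 infected
Step 3: +4 new -> 11 infected
Step 4: +3 new -> 14 infected
Step 5: +3 new -> 17 infected
Step 6: +2 new -> 19 infected
Step 7: +1 new -> 20 infected
Step 8: +1 new -> 21 infected
Step 9: +0 new -> 21 infected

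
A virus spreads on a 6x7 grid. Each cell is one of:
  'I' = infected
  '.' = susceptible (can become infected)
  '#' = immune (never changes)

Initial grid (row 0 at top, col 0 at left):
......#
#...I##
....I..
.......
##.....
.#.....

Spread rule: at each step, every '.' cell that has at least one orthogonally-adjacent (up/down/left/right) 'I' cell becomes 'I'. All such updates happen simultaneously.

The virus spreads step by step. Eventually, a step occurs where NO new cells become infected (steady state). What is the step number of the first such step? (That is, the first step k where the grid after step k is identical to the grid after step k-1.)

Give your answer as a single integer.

Answer: 6

Derivation:
Step 0 (initial): 2 infected
Step 1: +5 new -> 7 infected
Step 2: +8 new -> 15 infected
Step 3: +8 new -> 23 infected
Step 4: +7 new -> 30 infected
Step 5: +4 new -> 34 infected
Step 6: +0 new -> 34 infected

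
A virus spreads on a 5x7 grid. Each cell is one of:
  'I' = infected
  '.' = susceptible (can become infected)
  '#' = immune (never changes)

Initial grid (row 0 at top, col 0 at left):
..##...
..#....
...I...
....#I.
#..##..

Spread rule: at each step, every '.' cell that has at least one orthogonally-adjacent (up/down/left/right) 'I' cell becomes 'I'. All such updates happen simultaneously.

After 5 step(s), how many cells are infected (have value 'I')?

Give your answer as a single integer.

Step 0 (initial): 2 infected
Step 1: +7 new -> 9 infected
Step 2: +6 new -> 15 infected
Step 3: +7 new -> 22 infected
Step 4: +5 new -> 27 infected
Step 5: +1 new -> 28 infected

Answer: 28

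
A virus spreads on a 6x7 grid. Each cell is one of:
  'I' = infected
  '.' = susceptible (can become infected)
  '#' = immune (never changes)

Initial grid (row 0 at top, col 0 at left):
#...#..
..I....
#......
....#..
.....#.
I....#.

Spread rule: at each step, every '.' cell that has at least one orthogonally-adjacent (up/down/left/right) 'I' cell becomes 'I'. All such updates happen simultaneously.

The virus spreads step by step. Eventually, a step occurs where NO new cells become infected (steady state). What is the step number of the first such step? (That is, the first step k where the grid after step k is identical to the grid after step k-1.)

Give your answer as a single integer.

Answer: 9

Derivation:
Step 0 (initial): 2 infected
Step 1: +6 new -> 8 infected
Step 2: +10 new -> 18 infected
Step 3: +6 new -> 24 infected
Step 4: +5 new -> 29 infected
Step 5: +4 new -> 33 infected
Step 6: +1 new -> 34 infected
Step 7: +1 new -> 35 infected
Step 8: +1 new -> 36 infected
Step 9: +0 new -> 36 infected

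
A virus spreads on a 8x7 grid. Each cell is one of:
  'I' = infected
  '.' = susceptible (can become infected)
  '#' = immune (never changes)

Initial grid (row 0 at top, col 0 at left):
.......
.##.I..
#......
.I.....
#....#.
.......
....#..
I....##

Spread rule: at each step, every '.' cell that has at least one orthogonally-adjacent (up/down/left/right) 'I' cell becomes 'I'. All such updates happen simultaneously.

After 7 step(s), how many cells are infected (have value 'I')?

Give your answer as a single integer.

Answer: 48

Derivation:
Step 0 (initial): 3 infected
Step 1: +10 new -> 13 infected
Step 2: +13 new -> 26 infected
Step 3: +9 new -> 35 infected
Step 4: +6 new -> 41 infected
Step 5: +3 new -> 44 infected
Step 6: +3 new -> 47 infected
Step 7: +1 new -> 48 infected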